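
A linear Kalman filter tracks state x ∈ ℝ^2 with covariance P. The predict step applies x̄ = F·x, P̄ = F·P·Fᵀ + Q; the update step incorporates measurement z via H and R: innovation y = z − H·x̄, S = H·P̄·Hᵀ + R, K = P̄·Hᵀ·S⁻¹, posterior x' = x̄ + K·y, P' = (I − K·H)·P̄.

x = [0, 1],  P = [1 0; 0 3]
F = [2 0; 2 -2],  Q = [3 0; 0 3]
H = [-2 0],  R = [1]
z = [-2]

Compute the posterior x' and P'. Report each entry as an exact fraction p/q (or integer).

x̄ = F·x = [0, -2]
P̄ = F·P·Fᵀ + Q = [7 4; 4 19]
y = z − H·x̄ = [-2]
S = H·P̄·Hᵀ + R = [29]
K = P̄·Hᵀ·S⁻¹ = [-14/29; -8/29]
x' = x̄ + K·y = [28/29, -42/29]
P' = (I − K·H)·P̄ = [7/29 4/29; 4/29 487/29]

x' = [28/29, -42/29]
P' = [7/29 4/29; 4/29 487/29]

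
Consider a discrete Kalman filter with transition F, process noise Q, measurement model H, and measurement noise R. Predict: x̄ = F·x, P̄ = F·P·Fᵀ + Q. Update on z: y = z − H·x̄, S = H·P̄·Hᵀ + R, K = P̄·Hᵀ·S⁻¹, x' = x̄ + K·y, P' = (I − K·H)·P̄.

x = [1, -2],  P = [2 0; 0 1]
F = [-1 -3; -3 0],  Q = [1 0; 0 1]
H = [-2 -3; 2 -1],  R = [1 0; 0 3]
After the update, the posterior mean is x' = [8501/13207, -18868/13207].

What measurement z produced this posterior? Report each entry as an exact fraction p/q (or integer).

x̄ = F·x = [5, -3]
P̄ = F·P·Fᵀ + Q = [12 6; 6 19]
S = H·P̄·Hᵀ + R = [292 -15; -15 46]
K = P̄·Hᵀ·S⁻¹ = [-1662/13207 4626/13207; -3279/13207 -3079/13207]
x' − x̄ = [-57534/13207, 20753/13207] = K·y
y = (KᵀK)⁻¹·Kᵀ·(x' − x̄) = [4, -11]
z = y + H·x̄ = [4, -11] + [-1, 13] = [3, 2]

z = [3, 2]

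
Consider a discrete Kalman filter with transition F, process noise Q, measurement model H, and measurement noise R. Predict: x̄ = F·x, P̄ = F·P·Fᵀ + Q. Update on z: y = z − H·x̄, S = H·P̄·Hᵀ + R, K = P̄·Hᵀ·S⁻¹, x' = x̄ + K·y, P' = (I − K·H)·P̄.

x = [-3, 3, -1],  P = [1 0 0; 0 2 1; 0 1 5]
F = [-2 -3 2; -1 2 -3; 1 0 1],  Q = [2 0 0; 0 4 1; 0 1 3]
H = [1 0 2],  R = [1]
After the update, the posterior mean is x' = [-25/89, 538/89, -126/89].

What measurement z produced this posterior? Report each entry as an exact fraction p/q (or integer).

x̄ = F·x = [-5, 12, -4]
P̄ = F·P·Fᵀ + Q = [32 -27 5; -27 46 -13; 5 -13 9]
S = H·P̄·Hᵀ + R = [89]
K = P̄·Hᵀ·S⁻¹ = [42/89; -53/89; 23/89]
x' − x̄ = [420/89, -530/89, 230/89] = K·y
y = (KᵀK)⁻¹·Kᵀ·(x' − x̄) = [10]
z = y + H·x̄ = [10] + [-13] = [-3]

z = [-3]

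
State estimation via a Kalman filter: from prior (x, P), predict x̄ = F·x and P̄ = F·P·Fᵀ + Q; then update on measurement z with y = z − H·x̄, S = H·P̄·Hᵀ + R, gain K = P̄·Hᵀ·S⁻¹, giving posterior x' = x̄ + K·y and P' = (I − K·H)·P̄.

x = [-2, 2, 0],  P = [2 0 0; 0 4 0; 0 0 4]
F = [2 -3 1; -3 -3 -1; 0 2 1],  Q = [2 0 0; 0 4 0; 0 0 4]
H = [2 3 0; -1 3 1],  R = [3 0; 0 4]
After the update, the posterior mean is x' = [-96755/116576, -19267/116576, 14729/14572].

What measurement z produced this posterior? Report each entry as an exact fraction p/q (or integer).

x̄ = F·x = [-10, 0, 4]
P̄ = F·P·Fᵀ + Q = [50 20 -20; 20 62 -28; -20 -28 24]
S = H·P̄·Hᵀ + R = [1001 394; 394 388]
K = P̄·Hᵀ·S⁻¹ = [16505/58288 -36525/116576; 8329/58288 24547/116576; -1011/7286 551/14572]
x' − x̄ = [1069005/116576, -19267/116576, -43559/14572] = K·y
y = (KᵀK)⁻¹·Kᵀ·(x' − x̄) = [18, -13]
z = y + H·x̄ = [18, -13] + [-20, 14] = [-2, 1]

z = [-2, 1]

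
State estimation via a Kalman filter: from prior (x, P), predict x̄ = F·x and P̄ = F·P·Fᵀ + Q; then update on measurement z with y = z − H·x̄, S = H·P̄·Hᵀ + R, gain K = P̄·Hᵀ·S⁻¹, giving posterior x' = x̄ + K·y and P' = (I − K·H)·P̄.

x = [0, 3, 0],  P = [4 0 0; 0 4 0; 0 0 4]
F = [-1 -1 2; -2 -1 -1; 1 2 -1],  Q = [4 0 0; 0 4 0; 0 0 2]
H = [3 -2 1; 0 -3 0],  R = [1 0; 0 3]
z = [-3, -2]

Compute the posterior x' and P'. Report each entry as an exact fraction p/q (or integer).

x̄ = F·x = [-3, -3, 6]
P̄ = F·P·Fᵀ + Q = [28 4 -20; 4 28 -12; -20 -12 26]
y = z − H·x̄ = [-6, -11]
S = H·P̄·Hᵀ + R = [271 168; 168 255]
K = P̄·Hᵀ·S⁻¹ = [5432/13627 -4220/13627; -56/13627 -4452/13627; -2866/13627 3812/13627]
x' = x̄ + K·y = [-27053/13627, 8427/13627, 57026/13627]
P' = (I − K·H)·P̄ = [26724/13627 4220/13627 -66300/13627; 4220/13627 4452/13627 -3812/13627; -66300/13627 -3812/13627 188410/13627]

x' = [-27053/13627, 8427/13627, 57026/13627]
P' = [26724/13627 4220/13627 -66300/13627; 4220/13627 4452/13627 -3812/13627; -66300/13627 -3812/13627 188410/13627]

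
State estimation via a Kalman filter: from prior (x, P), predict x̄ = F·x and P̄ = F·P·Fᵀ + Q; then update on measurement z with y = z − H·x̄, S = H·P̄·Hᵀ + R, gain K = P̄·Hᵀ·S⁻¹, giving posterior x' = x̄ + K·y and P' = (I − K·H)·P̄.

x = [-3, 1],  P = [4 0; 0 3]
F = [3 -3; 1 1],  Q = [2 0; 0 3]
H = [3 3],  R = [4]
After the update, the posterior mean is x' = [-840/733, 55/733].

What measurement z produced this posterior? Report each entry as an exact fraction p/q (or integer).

x̄ = F·x = [-12, -2]
P̄ = F·P·Fᵀ + Q = [65 3; 3 10]
S = H·P̄·Hᵀ + R = [733]
K = P̄·Hᵀ·S⁻¹ = [204/733; 39/733]
x' − x̄ = [7956/733, 1521/733] = K·y
y = (KᵀK)⁻¹·Kᵀ·(x' − x̄) = [39]
z = y + H·x̄ = [39] + [-42] = [-3]

z = [-3]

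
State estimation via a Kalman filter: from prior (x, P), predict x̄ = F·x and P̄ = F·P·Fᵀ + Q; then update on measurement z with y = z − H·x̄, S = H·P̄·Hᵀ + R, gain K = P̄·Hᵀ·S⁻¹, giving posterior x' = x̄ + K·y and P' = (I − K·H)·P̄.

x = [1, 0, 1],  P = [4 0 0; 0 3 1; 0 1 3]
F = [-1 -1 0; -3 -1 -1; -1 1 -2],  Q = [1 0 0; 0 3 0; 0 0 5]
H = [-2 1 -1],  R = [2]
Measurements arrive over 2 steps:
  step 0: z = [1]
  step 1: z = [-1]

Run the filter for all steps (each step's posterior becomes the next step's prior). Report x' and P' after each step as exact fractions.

step 0: x' = [-1, -4, -3], P' = [127/17 269/17 21/17; 269/17 798/17 262/17; 21/17 262/17 240/17]
step 1: x' = [878/239, 1876/239, 393/239], P' = [35703/478 30889/239 -4497/239; 30889/239 55438/239 -5826/239; -4497/239 -5826/239 3492/239]

step 0: x̄ = F·x = [-1, -4, -3]
step 0: P̄ = F·P·Fᵀ + Q = [8 16 3; 16 47 16; 3 16 20]
step 0: y = z − H·x̄ = [0]
step 0: S = H·P̄·Hᵀ + R = [17]
step 0: K = P̄·Hᵀ·S⁻¹ = [-3/17; -1/17; -10/17]
step 0: x' = x̄ + K·y = [-1, -4, -3]
step 0: P' = (I − K·H)·P̄ = [127/17 269/17 21/17; 269/17 798/17 262/17; 21/17 262/17 240/17]
step 1: x̄ = F·x = [5, 10, 3]
step 1: P̄ = F·P·Fᵀ + Q = [1480/17 2538/17 -105/17; 2538/17 4496/17 -66/17; -105/17 -66/17 468/17]
step 1: y = z − H·x̄ = [2]
step 1: S = H·P̄·Hᵀ + R = [478/17]
step 1: K = P̄·Hᵀ·S⁻¹ = [-317/478; -257/239; -162/239]
step 1: x' = x̄ + K·y = [878/239, 1876/239, 393/239]
step 1: P' = (I − K·H)·P̄ = [35703/478 30889/239 -4497/239; 30889/239 55438/239 -5826/239; -4497/239 -5826/239 3492/239]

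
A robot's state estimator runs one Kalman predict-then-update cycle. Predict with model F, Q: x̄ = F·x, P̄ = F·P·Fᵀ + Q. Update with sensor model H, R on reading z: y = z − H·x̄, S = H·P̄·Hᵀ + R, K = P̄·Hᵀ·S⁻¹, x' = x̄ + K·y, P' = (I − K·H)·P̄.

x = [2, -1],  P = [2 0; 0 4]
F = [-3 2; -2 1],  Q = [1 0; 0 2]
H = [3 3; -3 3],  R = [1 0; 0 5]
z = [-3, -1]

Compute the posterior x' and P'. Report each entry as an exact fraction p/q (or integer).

x̄ = F·x = [-8, -5]
P̄ = F·P·Fᵀ + Q = [35 20; 20 14]
y = z − H·x̄ = [36, -10]
S = H·P̄·Hᵀ + R = [802 -189; -189 86]
K = P̄·Hᵀ·S⁻¹ = [5685/33251 -4905/33251; 5370/33251 4842/33251]
x' = x̄ + K·y = [-12298/33251, -21355/33251]
P' = (I − K·H)·P̄ = [5035/33251 -3140/33251; -3140/33251 4930/33251]

x' = [-12298/33251, -21355/33251]
P' = [5035/33251 -3140/33251; -3140/33251 4930/33251]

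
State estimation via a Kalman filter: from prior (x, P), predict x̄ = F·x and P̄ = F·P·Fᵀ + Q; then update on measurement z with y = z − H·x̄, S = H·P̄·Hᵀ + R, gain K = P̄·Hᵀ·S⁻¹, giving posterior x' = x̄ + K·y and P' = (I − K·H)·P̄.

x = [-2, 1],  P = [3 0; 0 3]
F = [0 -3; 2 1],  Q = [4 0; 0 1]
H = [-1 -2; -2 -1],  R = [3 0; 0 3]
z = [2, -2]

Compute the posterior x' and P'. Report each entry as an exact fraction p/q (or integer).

x̄ = F·x = [-3, -3]
P̄ = F·P·Fᵀ + Q = [31 -9; -9 16]
y = z − H·x̄ = [-7, -11]
S = H·P̄·Hᵀ + R = [62 49; 49 107]
K = P̄·Hᵀ·S⁻¹ = [402/1411 -883/1411; -853/1411 417/1411]
x' = x̄ + K·y = [2666/1411, -2849/1411]
P' = (I − K·H)·P̄ = [2168/1411 -1687/1411; -1687/1411 2123/1411]

x' = [2666/1411, -2849/1411]
P' = [2168/1411 -1687/1411; -1687/1411 2123/1411]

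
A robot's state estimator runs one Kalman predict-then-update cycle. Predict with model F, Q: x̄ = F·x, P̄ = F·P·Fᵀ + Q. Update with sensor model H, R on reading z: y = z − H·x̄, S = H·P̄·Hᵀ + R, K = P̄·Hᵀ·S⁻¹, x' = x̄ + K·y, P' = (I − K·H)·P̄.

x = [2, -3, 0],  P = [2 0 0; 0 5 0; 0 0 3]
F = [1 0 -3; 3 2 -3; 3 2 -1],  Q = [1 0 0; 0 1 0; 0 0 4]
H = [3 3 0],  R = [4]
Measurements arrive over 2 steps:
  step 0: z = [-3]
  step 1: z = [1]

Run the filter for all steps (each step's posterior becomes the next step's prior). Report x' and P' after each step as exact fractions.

step 0: x̄ = F·x = [2, 0, 0]
step 0: P̄ = F·P·Fᵀ + Q = [30 33 15; 33 66 47; 15 47 45]
step 0: y = z − H·x̄ = [-9]
step 0: S = H·P̄·Hᵀ + R = [1462]
step 0: K = P̄·Hᵀ·S⁻¹ = [189/1462; 297/1462; 93/731]
step 0: x' = x̄ + K·y = [1223/1462, -2673/1462, -837/731]
step 0: P' = (I − K·H)·P̄ = [8139/1462 -7887/1462 -6612/731; -7887/1462 8283/1462 6736/731; -6612/731 6736/731 15597/731]
step 1: x̄ = F·x = [6245/1462, 3345/1462, -3/1462]
step 1: P̄ = F·P·Fᵀ + Q = [369691/1462 367245/1462 153633/1462; 367245/1462 370315/1462 156233/1462; 153633/1462 156233/1462 74237/1462]
step 1: y = z − H·x̄ = [-13654/731]
step 1: S = H·P̄·Hᵀ + R = [6638156/731]
step 1: K = P̄·Hᵀ·S⁻¹ = [276351/1659539; 276585/1659539; 464799/6638156]
step 1: x' = x̄ + K·y = [3853937/3319078, -2738475/3319078, -2173845/1659539]
step 1: P' = (I − K·H)·P̄ = [3498811/3319078 -2761875/3319078 -2647581/3319078; -2761875/3319078 3499435/3319078 2957447/3319078; -2647581/3319078 2957447/3319078 41532535/6638156]

step 0: x' = [1223/1462, -2673/1462, -837/731], P' = [8139/1462 -7887/1462 -6612/731; -7887/1462 8283/1462 6736/731; -6612/731 6736/731 15597/731]
step 1: x' = [3853937/3319078, -2738475/3319078, -2173845/1659539], P' = [3498811/3319078 -2761875/3319078 -2647581/3319078; -2761875/3319078 3499435/3319078 2957447/3319078; -2647581/3319078 2957447/3319078 41532535/6638156]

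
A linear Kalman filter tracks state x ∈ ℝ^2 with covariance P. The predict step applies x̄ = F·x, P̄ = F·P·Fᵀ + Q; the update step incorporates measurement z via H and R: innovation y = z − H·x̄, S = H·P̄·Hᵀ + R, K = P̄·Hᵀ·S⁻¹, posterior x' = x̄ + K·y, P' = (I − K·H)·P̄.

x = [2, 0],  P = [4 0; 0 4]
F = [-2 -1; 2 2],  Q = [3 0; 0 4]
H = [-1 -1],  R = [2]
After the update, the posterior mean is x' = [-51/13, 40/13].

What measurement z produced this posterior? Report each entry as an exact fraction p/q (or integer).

x̄ = F·x = [-4, 4]
P̄ = F·P·Fᵀ + Q = [23 -24; -24 36]
S = H·P̄·Hᵀ + R = [13]
K = P̄·Hᵀ·S⁻¹ = [1/13; -12/13]
x' − x̄ = [1/13, -12/13] = K·y
y = (KᵀK)⁻¹·Kᵀ·(x' − x̄) = [1]
z = y + H·x̄ = [1] + [0] = [1]

z = [1]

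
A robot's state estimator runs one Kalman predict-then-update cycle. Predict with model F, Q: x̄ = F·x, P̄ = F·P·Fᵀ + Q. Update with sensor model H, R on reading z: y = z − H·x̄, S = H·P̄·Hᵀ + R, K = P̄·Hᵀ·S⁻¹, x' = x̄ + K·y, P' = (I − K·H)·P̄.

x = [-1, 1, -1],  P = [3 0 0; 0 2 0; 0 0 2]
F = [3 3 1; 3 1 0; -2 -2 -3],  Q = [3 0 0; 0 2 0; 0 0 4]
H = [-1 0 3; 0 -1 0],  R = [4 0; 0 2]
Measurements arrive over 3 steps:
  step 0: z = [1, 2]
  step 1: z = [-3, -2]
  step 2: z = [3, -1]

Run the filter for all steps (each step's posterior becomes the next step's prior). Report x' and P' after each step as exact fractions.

step 0: x̄ = F·x = [-1, -2, 3]
step 0: P̄ = F·P·Fᵀ + Q = [50 33 -36; 33 31 -22; -36 -22 42]
step 0: y = z − H·x̄ = [-9, 0]
step 0: S = H·P̄·Hᵀ + R = [648 99; 99 33]
step 0: K = P̄·Hᵀ·S⁻¹ = [-59/351 -58/117; -2/117 -127/143; 32/117 -2/13]
step 0: x' = x̄ + K·y = [20/39, -24/13, 7/13]
step 0: P' = (I − K·H)·P̄ = [2486/351 116/117 250/117; 116/117 254/143 4/13; 250/117 4/13 14/13]
step 1: x̄ = F·x = [-45/13, -4/13, 41/39]
step 1: P̄ = F·P·Fᵀ + Q = [49901/429 37618/429 -40828/429; 37618/429 10506/143 -95410/1287; -40828/429 -95410/1287 333562/3861]
step 1: y = z − H·x̄ = [-125/13, -30/13]
step 1: S = H·P̄·Hᵀ + R = [210049/143 133028/429; 133028/429 10792/143]
step 1: K = P̄·Hᵀ·S⁻¹ = [-504274/2364677 -386033/1351244; -14253/337811 -1081181/1351244; 1811839/7094031 -272009/4053732]
step 1: x' = x̄ + K·y = [-3555305/4729354, 1313729/675622, -17730407/14188062]
step 1: P' = (I − K·H)·P̄ = [26374555/4729354 386033/675622 22340363/14188062; 386033/675622 1081181/675622 272009/2026866; 22340363/14188062 272009/2026866 36835075/42564186]
step 2: x̄ = F·x = [33036775/14188062, -734906/2364677, 6448811/4729354]
step 2: P̄ = F·P·Fᵀ + Q = [3788057305/42564186 473216428/7094031 -337258291/4729354; 473216428/7094031 135305678/2364677 -131963432/2364677; -337258291/4729354 -131963432/2364677 310119331/4729354]
step 2: y = z − H·x̄ = [8780831/7094031, -3099583/2364677]
step 2: S = H·P̄·Hᵀ + R = [23644963787/21282093 1660887316/7094031; 1660887316/7094031 140035032/2364677]
step 2: K = P̄·Hᵀ·S⁻¹ = [-325094111/1537365257 -446464020/1537365257; -1245665487/29209939883 -93194795745/116839759532; 7467664710/29209939883 -1997161802/29209939883]
step 2: x' = x̄ + K·y = [7525130763/3074730514, 79678870911/116839759532, 103381978605/58419879766]
step 2: P' = (I − K·H)·P̄ = [17113422151/3074730514 892928040/1537365257 4837556421/3074730514; 892928040/1537365257 93194795745/58419879766 3994323604/29209939883; 4837556421/3074730514 3994323604/29209939883 50551629893/58419879766]

step 0: x' = [20/39, -24/13, 7/13], P' = [2486/351 116/117 250/117; 116/117 254/143 4/13; 250/117 4/13 14/13]
step 1: x' = [-3555305/4729354, 1313729/675622, -17730407/14188062], P' = [26374555/4729354 386033/675622 22340363/14188062; 386033/675622 1081181/675622 272009/2026866; 22340363/14188062 272009/2026866 36835075/42564186]
step 2: x' = [7525130763/3074730514, 79678870911/116839759532, 103381978605/58419879766], P' = [17113422151/3074730514 892928040/1537365257 4837556421/3074730514; 892928040/1537365257 93194795745/58419879766 3994323604/29209939883; 4837556421/3074730514 3994323604/29209939883 50551629893/58419879766]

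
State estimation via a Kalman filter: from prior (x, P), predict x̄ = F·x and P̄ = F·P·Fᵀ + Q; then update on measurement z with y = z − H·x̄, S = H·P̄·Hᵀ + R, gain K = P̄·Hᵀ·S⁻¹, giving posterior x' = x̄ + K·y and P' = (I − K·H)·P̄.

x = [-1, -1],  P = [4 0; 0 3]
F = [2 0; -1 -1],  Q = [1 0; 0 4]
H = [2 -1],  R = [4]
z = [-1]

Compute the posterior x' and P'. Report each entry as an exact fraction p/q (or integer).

x̄ = F·x = [-2, 2]
P̄ = F·P·Fᵀ + Q = [17 -8; -8 11]
y = z − H·x̄ = [5]
S = H·P̄·Hᵀ + R = [115]
K = P̄·Hᵀ·S⁻¹ = [42/115; -27/115]
x' = x̄ + K·y = [-4/23, 19/23]
P' = (I − K·H)·P̄ = [191/115 214/115; 214/115 536/115]

x' = [-4/23, 19/23]
P' = [191/115 214/115; 214/115 536/115]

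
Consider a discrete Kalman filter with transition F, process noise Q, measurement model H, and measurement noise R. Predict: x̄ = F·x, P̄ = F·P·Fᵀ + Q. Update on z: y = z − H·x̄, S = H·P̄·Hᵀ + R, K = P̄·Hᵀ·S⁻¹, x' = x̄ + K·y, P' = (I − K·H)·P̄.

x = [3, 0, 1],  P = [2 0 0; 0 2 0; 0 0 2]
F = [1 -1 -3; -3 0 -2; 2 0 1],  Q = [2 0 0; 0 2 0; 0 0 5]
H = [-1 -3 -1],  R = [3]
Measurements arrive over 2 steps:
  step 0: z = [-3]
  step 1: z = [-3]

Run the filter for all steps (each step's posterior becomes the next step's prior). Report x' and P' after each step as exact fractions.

step 0: x' = [116/23, -192/115, 119/46], P' = [392/23 -158/23 94/23; -158/23 482/115 -109/23; 94/23 -109/23 445/46]
step 1: x' = [25966/12313, 1082/12313, 12877/24626], P' = [5655787/86191 -2573582/86191 4161139/172382; -2573582/86191 1304034/86191 -1237675/86191; 4161139/172382 -1237675/86191 3144731/172382]

step 0: x̄ = F·x = [0, -11, 7]
step 0: P̄ = F·P·Fᵀ + Q = [24 6 -2; 6 28 -16; -2 -16 15]
step 0: y = z − H·x̄ = [-29]
step 0: S = H·P̄·Hᵀ + R = [230]
step 0: K = P̄·Hᵀ·S⁻¹ = [-4/23; -37/115; 7/46]
step 0: x' = x̄ + K·y = [116/23, -192/115, 119/46]
step 0: P' = (I − K·H)·P̄ = [392/23 -158/23 94/23; -158/23 482/115 -109/23; 94/23 -109/23 445/46]
step 1: x̄ = F·x = [-241/230, -467/23, 583/46]
step 1: P̄ = F·P·Fᵀ + Q = [16349/230 125/23 143/46; 125/23 5592/23 -3455/23; 143/46 -3455/23 4563/46]
step 1: y = z − H·x̄ = [-6013/115]
step 1: S = H·P̄·Hᵀ + R = [172382/115]
step 1: K = P̄·Hᵀ·S⁻¹ = [-10407/172382; -33615/86191; 20030/86191]
step 1: x' = x̄ + K·y = [25966/12313, 1082/12313, 12877/24626]
step 1: P' = (I − K·H)·P̄ = [5655787/86191 -2573582/86191 4161139/172382; -2573582/86191 1304034/86191 -1237675/86191; 4161139/172382 -1237675/86191 3144731/172382]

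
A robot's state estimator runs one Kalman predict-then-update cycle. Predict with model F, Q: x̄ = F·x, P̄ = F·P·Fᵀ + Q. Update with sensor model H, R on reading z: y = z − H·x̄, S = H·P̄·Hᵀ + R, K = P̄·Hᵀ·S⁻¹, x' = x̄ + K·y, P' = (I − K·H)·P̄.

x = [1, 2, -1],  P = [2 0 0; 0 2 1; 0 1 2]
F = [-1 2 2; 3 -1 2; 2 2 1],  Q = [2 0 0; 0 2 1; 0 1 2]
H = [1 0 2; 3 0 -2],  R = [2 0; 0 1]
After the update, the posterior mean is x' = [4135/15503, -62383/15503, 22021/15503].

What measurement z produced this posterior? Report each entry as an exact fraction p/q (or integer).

z = [3, -2]

x̄ = F·x = [1, -1, 5]
P̄ = F·P·Fᵀ + Q = [28 0 14; 0 26 16; 14 16 24]
S = H·P̄·Hᵀ + R = [182 44; 44 181]
K = P̄·Hᵀ·S⁻¹ = [3836/15503 3864/15503; 3600/15503 -3616/15503; 5743/15503 -1910/15503]
x' − x̄ = [-11368/15503, -46880/15503, -55494/15503] = K·y
y = (KᵀK)⁻¹·Kᵀ·(x' − x̄) = [-8, 5]
z = y + H·x̄ = [-8, 5] + [11, -7] = [3, -2]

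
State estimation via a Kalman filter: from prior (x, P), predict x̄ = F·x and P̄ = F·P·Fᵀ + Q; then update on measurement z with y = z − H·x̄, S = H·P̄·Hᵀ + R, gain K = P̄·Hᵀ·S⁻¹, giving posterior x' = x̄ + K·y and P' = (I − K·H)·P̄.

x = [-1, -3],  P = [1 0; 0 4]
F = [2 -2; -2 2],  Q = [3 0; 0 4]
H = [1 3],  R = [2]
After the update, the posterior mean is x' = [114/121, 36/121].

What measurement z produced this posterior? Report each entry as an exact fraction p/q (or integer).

x̄ = F·x = [4, -4]
P̄ = F·P·Fᵀ + Q = [23 -20; -20 24]
S = H·P̄·Hᵀ + R = [121]
K = P̄·Hᵀ·S⁻¹ = [-37/121; 52/121]
x' − x̄ = [-370/121, 520/121] = K·y
y = (KᵀK)⁻¹·Kᵀ·(x' − x̄) = [10]
z = y + H·x̄ = [10] + [-8] = [2]

z = [2]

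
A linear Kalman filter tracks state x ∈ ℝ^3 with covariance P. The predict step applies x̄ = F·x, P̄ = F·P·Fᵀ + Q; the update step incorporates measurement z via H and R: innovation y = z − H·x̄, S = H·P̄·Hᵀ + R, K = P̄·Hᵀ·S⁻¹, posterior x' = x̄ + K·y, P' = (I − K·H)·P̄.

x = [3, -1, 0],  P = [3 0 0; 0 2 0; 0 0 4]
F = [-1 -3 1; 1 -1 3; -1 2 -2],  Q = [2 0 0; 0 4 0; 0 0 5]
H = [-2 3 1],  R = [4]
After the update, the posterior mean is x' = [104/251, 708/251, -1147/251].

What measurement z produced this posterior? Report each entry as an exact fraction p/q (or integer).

x̄ = F·x = [0, 4, -5]
P̄ = F·P·Fᵀ + Q = [27 15 -17; 15 45 -31; -17 -31 32]
S = H·P̄·Hᵀ + R = [251]
K = P̄·Hᵀ·S⁻¹ = [-26/251; 74/251; -27/251]
x' − x̄ = [104/251, -296/251, 108/251] = K·y
y = (KᵀK)⁻¹·Kᵀ·(x' − x̄) = [-4]
z = y + H·x̄ = [-4] + [7] = [3]

z = [3]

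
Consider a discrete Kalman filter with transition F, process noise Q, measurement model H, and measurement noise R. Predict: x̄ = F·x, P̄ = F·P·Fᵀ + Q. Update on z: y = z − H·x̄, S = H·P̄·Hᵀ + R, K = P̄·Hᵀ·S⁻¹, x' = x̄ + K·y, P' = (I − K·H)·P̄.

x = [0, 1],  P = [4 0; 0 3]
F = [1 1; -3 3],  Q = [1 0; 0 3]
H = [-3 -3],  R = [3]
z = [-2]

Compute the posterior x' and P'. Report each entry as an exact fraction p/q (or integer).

x̄ = F·x = [1, 3]
P̄ = F·P·Fᵀ + Q = [8 -3; -3 66]
y = z − H·x̄ = [10]
S = H·P̄·Hᵀ + R = [615]
K = P̄·Hᵀ·S⁻¹ = [-1/41; -63/205]
x' = x̄ + K·y = [31/41, -3/41]
P' = (I − K·H)·P̄ = [313/41 -312/41; -312/41 1623/205]

x' = [31/41, -3/41]
P' = [313/41 -312/41; -312/41 1623/205]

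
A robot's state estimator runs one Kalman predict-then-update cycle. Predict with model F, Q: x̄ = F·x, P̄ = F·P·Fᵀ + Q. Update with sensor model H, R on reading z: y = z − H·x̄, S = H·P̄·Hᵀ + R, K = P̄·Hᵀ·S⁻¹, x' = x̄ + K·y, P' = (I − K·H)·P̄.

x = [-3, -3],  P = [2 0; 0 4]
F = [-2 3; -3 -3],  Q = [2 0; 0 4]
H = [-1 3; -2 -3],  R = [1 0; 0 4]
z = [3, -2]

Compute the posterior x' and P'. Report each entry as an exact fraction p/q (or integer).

x' = [-20863/86361, 26820/28787]
P' = [47162/86361 2076/28787; 2076/28787 2828/28787]

x̄ = F·x = [-3, 18]
P̄ = F·P·Fᵀ + Q = [46 -24; -24 58]
y = z − H·x̄ = [-54, 46]
S = H·P̄·Hᵀ + R = [713 -358; -358 422]
K = P̄·Hᵀ·S⁻¹ = [-28478/86361 -28252/86361; 6408/28787 -3159/28787]
x' = x̄ + K·y = [-20863/86361, 26820/28787]
P' = (I − K·H)·P̄ = [47162/86361 2076/28787; 2076/28787 2828/28787]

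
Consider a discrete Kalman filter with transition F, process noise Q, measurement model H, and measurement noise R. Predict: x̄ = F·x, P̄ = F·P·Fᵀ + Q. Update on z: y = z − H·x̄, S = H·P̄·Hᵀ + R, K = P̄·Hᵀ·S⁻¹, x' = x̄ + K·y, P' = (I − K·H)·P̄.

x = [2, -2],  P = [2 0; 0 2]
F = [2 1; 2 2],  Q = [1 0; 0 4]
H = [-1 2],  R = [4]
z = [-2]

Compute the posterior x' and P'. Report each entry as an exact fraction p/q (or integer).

x̄ = F·x = [2, 0]
P̄ = F·P·Fᵀ + Q = [11 12; 12 20]
y = z − H·x̄ = [0]
S = H·P̄·Hᵀ + R = [47]
K = P̄·Hᵀ·S⁻¹ = [13/47; 28/47]
x' = x̄ + K·y = [2, 0]
P' = (I − K·H)·P̄ = [348/47 200/47; 200/47 156/47]

x' = [2, 0]
P' = [348/47 200/47; 200/47 156/47]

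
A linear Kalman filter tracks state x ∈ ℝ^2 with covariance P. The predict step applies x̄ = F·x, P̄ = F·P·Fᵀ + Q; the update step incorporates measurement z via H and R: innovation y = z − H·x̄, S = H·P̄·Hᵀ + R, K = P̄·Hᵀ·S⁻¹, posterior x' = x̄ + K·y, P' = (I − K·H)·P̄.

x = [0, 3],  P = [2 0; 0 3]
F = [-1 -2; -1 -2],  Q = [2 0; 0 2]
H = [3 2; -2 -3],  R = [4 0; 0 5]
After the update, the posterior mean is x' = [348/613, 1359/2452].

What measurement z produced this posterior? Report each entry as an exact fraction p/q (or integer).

x̄ = F·x = [-6, -6]
P̄ = F·P·Fᵀ + Q = [16 14; 14 16]
S = H·P̄·Hᵀ + R = [380 -374; -374 381]
K = P̄·Hᵀ·S⁻¹ = [160/613 38/613; -115/2452 -301/1226]
x' − x̄ = [4026/613, 16071/2452] = K·y
y = (KᵀK)⁻¹·Kᵀ·(x' − x̄) = [33, -33]
z = y + H·x̄ = [33, -33] + [-30, 30] = [3, -3]

z = [3, -3]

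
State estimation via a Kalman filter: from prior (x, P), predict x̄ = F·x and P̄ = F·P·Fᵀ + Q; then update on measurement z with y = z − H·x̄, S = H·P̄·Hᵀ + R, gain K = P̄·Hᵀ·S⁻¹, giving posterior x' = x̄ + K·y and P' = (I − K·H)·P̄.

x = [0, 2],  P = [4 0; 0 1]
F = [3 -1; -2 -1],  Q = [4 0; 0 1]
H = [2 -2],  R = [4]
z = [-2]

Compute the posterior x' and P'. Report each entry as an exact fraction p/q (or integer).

x̄ = F·x = [-2, -2]
P̄ = F·P·Fᵀ + Q = [41 -23; -23 18]
y = z − H·x̄ = [-2]
S = H·P̄·Hᵀ + R = [424]
K = P̄·Hᵀ·S⁻¹ = [16/53; -41/212]
x' = x̄ + K·y = [-138/53, -171/106]
P' = (I − K·H)·P̄ = [125/53 93/53; 93/53 227/106]

x' = [-138/53, -171/106]
P' = [125/53 93/53; 93/53 227/106]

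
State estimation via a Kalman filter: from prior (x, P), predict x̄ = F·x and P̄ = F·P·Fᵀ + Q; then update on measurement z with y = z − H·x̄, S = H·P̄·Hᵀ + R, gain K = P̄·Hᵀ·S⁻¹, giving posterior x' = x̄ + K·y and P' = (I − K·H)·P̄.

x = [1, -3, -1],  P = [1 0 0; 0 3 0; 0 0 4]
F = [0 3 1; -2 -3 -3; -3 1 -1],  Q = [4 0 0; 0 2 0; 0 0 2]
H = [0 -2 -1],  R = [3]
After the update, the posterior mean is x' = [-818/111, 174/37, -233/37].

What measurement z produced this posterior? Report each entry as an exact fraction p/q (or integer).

z = [-3]

x̄ = F·x = [-10, 10, -5]
P̄ = F·P·Fᵀ + Q = [35 -39 5; -39 69 9; 5 9 18]
S = H·P̄·Hᵀ + R = [333]
K = P̄·Hᵀ·S⁻¹ = [73/333; -49/111; -4/37]
x' − x̄ = [292/111, -196/37, -48/37] = K·y
y = (KᵀK)⁻¹·Kᵀ·(x' − x̄) = [12]
z = y + H·x̄ = [12] + [-15] = [-3]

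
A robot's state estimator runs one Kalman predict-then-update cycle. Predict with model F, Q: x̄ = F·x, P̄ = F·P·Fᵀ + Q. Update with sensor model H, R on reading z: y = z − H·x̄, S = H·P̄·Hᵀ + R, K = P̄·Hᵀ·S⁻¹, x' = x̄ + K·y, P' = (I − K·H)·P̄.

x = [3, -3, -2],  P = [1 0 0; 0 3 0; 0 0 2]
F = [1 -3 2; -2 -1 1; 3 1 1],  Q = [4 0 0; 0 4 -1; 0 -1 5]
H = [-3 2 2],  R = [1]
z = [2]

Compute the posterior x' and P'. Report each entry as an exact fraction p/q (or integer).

x̄ = F·x = [8, -5, 4]
P̄ = F·P·Fᵀ + Q = [40 11 -2; 11 13 -8; -2 -8 19]
y = z − H·x̄ = [28]
S = H·P̄·Hᵀ + R = [317]
K = P̄·Hᵀ·S⁻¹ = [-102/317; -23/317; 28/317]
x' = x̄ + K·y = [-320/317, -2229/317, 2052/317]
P' = (I − K·H)·P̄ = [2276/317 1141/317 2222/317; 1141/317 3592/317 -1892/317; 2222/317 -1892/317 5239/317]

x' = [-320/317, -2229/317, 2052/317]
P' = [2276/317 1141/317 2222/317; 1141/317 3592/317 -1892/317; 2222/317 -1892/317 5239/317]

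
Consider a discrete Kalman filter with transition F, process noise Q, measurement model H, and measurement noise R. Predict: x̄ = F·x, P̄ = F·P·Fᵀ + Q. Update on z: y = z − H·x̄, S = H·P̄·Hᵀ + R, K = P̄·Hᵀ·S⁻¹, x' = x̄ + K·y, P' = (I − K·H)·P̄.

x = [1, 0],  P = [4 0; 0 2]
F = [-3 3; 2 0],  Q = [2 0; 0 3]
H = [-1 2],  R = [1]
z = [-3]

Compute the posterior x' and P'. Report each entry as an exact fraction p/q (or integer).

x̄ = F·x = [-3, 2]
P̄ = F·P·Fᵀ + Q = [56 -24; -24 19]
y = z − H·x̄ = [-10]
S = H·P̄·Hᵀ + R = [229]
K = P̄·Hᵀ·S⁻¹ = [-104/229; 62/229]
x' = x̄ + K·y = [353/229, -162/229]
P' = (I − K·H)·P̄ = [2008/229 952/229; 952/229 507/229]

x' = [353/229, -162/229]
P' = [2008/229 952/229; 952/229 507/229]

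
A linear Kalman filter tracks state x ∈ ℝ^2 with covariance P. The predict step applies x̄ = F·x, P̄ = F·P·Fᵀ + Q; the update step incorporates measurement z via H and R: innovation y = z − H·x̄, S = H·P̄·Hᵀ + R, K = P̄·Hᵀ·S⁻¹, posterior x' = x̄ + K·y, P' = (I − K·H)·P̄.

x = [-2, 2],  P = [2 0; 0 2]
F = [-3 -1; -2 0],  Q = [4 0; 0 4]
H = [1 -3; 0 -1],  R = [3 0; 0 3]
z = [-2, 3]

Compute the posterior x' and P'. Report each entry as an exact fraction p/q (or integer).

x̄ = F·x = [4, 4]
P̄ = F·P·Fᵀ + Q = [24 12; 12 12]
y = z − H·x̄ = [6, 7]
S = H·P̄·Hᵀ + R = [63 24; 24 15]
K = P̄·Hᵀ·S⁻¹ = [12/41 -52/41; -8/41 -20/41]
x' = x̄ + K·y = [-128/41, -24/41]
P' = (I − K·H)·P̄ = [504/41 156/41; 156/41 60/41]

x' = [-128/41, -24/41]
P' = [504/41 156/41; 156/41 60/41]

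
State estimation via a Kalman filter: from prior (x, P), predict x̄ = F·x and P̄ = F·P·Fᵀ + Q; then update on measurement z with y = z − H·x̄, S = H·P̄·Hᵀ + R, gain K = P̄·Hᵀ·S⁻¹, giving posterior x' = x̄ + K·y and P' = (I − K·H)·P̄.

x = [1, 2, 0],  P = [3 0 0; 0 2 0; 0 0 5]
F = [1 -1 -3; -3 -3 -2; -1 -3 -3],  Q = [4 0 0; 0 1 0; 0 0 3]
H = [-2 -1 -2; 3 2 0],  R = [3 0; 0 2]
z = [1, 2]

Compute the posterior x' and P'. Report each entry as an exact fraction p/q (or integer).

x̄ = F·x = [-1, -9, -7]
P̄ = F·P·Fᵀ + Q = [54 27 48; 27 66 57; 48 57 69]
y = z − H·x̄ = [-24, 23]
S = H·P̄·Hᵀ + R = [1281 -1161; -1161 1076]
K = P̄·Hᵀ·S⁻¹ = [148/2029 567/2029; -1497/10145 393/10145; -4526/10145 -2451/10145]
x' = x̄ + K·y = [7460/2029, -46338/10145, -18764/10145]
P' = (I − K·H)·P̄ = [21282/2029 -31356/2029 -5826/2029; -31356/2029 235563/10145 41244/10145; -5826/2029 41244/10145 15297/10145]

x' = [7460/2029, -46338/10145, -18764/10145]
P' = [21282/2029 -31356/2029 -5826/2029; -31356/2029 235563/10145 41244/10145; -5826/2029 41244/10145 15297/10145]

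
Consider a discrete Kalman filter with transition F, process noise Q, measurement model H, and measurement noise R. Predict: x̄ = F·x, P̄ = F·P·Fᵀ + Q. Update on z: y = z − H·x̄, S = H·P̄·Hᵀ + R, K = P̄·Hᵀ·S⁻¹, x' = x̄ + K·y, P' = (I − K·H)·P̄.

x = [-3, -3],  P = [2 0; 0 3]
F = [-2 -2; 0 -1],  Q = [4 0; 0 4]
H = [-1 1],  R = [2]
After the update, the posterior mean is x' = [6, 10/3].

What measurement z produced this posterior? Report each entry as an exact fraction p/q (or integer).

z = [-2]

x̄ = F·x = [12, 3]
P̄ = F·P·Fᵀ + Q = [24 6; 6 7]
S = H·P̄·Hᵀ + R = [21]
K = P̄·Hᵀ·S⁻¹ = [-6/7; 1/21]
x' − x̄ = [-6, 1/3] = K·y
y = (KᵀK)⁻¹·Kᵀ·(x' − x̄) = [7]
z = y + H·x̄ = [7] + [-9] = [-2]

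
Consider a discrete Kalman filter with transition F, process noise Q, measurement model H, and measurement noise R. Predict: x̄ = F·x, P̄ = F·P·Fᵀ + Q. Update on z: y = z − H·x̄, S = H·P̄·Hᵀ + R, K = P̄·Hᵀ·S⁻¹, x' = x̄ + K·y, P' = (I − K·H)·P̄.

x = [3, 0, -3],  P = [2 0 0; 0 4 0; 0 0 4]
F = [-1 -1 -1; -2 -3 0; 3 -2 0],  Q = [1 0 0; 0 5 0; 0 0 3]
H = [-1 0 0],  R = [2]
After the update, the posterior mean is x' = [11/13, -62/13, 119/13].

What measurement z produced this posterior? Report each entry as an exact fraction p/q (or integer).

z = [-1]

x̄ = F·x = [0, -6, 9]
P̄ = F·P·Fᵀ + Q = [11 16 2; 16 49 12; 2 12 37]
S = H·P̄·Hᵀ + R = [13]
K = P̄·Hᵀ·S⁻¹ = [-11/13; -16/13; -2/13]
x' − x̄ = [11/13, 16/13, 2/13] = K·y
y = (KᵀK)⁻¹·Kᵀ·(x' − x̄) = [-1]
z = y + H·x̄ = [-1] + [0] = [-1]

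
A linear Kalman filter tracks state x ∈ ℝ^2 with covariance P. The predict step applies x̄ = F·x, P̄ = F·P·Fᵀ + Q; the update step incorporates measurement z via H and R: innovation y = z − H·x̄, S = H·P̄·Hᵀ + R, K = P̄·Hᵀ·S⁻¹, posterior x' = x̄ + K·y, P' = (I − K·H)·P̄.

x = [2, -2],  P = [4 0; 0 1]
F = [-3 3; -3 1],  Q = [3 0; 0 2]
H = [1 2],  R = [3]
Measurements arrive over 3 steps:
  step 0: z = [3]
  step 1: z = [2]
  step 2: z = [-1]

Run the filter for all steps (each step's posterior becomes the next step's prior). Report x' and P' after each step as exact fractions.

step 0: x' = [-150/121, 241/121], P' = [516/121 -195/121; -195/121 156/121]
step 1: x' = [30999/12988, -2272/16235], P' = [46263/12988 -3921/3247; -3921/3247 17256/16235]
step 2: x' = [2520906/5685815, -4515997/5685815], P' = [20125581/5685815 -6831993/5685815; -6831993/5685815 6035736/5685815]

step 0: x̄ = F·x = [-12, -8]
step 0: P̄ = F·P·Fᵀ + Q = [48 39; 39 39]
step 0: y = z − H·x̄ = [31]
step 0: S = H·P̄·Hᵀ + R = [363]
step 0: K = P̄·Hᵀ·S⁻¹ = [42/121; 39/121]
step 0: x' = x̄ + K·y = [-150/121, 241/121]
step 0: P' = (I − K·H)·P̄ = [516/121 -195/121; -195/121 156/121]
step 1: x̄ = F·x = [1173/121, 691/121]
step 1: P̄ = F·P·Fᵀ + Q = [9921/121 7452/121; 7452/121 6212/121]
step 1: y = z − H·x̄ = [-2313/121]
step 1: S = H·P̄·Hᵀ + R = [64940/121]
step 1: K = P̄·Hᵀ·S⁻¹ = [4965/12988; 4969/16235]
step 1: x' = x̄ + K·y = [30999/12988, -2272/16235]
step 1: P' = (I − K·H)·P̄ = [46263/12988 -3921/3247; -3921/3247 17256/16235]
step 2: x̄ = F·x = [-492249/64940, -474073/64940]
step 2: P̄ = F·P·Fᵀ + Q = [4309431/64940 3229947/64940; 3229947/64940 2751259/64940]
step 2: y = z − H·x̄ = [275091/12988]
step 2: S = H·P̄·Hᵀ + R = [5685815/12988]
step 2: K = P̄·Hᵀ·S⁻¹ = [430773/1137163; 1746493/5685815]
step 2: x' = x̄ + K·y = [2520906/5685815, -4515997/5685815]
step 2: P' = (I − K·H)·P̄ = [20125581/5685815 -6831993/5685815; -6831993/5685815 6035736/5685815]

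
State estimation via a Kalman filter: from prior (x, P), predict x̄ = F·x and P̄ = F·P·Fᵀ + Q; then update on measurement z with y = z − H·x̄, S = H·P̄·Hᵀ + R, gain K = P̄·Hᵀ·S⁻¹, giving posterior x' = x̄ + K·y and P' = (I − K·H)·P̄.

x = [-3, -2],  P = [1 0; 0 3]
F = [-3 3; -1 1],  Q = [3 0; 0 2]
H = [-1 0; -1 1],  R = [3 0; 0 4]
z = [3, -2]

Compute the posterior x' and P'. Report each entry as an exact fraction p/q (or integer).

x̄ = F·x = [3, 1]
P̄ = F·P·Fᵀ + Q = [39 12; 12 6]
y = z − H·x̄ = [6, 0]
S = H·P̄·Hᵀ + R = [42 27; 27 25]
K = P̄·Hᵀ·S⁻¹ = [-82/107 -27/107; -46/107 24/107]
x' = x̄ + K·y = [-171/107, -169/107]
P' = (I − K·H)·P̄ = [246/107 138/107; 138/107 234/107]

x' = [-171/107, -169/107]
P' = [246/107 138/107; 138/107 234/107]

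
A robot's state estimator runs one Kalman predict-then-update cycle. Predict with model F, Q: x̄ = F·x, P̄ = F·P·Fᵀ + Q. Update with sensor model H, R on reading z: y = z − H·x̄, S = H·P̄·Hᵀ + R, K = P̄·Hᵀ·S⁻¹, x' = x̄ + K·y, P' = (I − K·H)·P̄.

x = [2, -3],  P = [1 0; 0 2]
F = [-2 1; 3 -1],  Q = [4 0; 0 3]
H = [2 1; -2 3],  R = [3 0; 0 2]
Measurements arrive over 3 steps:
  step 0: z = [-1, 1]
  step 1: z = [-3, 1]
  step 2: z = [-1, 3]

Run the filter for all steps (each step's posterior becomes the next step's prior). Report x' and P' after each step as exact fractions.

step 0: x' = [-727/1425, 137/1425], P' = [566/1425 254/1425; 254/1425 401/1425]
step 1: x' = [-48523/44620, -4894/11155], P' = [1147399/2900300 129367/725075; 129367/725075 202594/725075]
step 2: x' = [-834205943/1176389227, 38297379/90491479], P' = [2326961174/5881946135 80728208/452457395; 80728208/452457395 9724346/34804415]

step 0: x̄ = F·x = [-7, 9]
step 0: P̄ = F·P·Fᵀ + Q = [10 -8; -8 14]
step 0: y = z − H·x̄ = [4, -40]
step 0: S = H·P̄·Hᵀ + R = [25 -30; -30 264]
step 0: K = P̄·Hᵀ·S⁻¹ = [154/475 -37/285; 101/475 139/570]
step 0: x' = x̄ + K·y = [-727/1425, 137/1425]
step 0: P' = (I − K·H)·P̄ = [566/1425 254/1425; 254/1425 401/1425]
step 1: x̄ = F·x = [1591/1425, -122/75]
step 1: P̄ = F·P·Fᵀ + Q = [7349/1425 -133/75; -133/75 434/75]
step 1: y = z − H·x̄ = [-1713/475, 11561/1425]
step 1: S = H·P̄·Hᵀ + R = [10603/475 -4922/475; -4922/475 136784/1425]
step 1: K = P̄·Hᵀ·S⁻¹ = [468711/1450150 -16139/126100; 153776/725075 7588/31525]
step 1: x' = x̄ + K·y = [-48523/44620, -4894/11155]
step 1: P' = (I − K·H)·P̄ = [1147399/2900300 129367/725075; 129367/725075 202594/725075]
step 2: x̄ = F·x = [7747/4462, -125993/44620]
step 2: P̄ = F·P·Fᵀ + Q = [149313/29003 -510743/290030; -510743/290030 16733059/2900300]
step 2: y = z − H·x̄ = [-73567/44620, 666779/44620]
step 2: S = H·P̄·Hᵀ + R = [64729439/2900300 -29955743/2900300; -29955743/2900300 277412491/2900300]
step 2: K = P̄·Hᵀ·S⁻¹ = [1901129684/5881946135 -752761118/5881946135; 95957638/452457395 108896539/452457395]
step 2: x' = x̄ + K·y = [-834205943/1176389227, 38297379/90491479]
step 2: P' = (I − K·H)·P̄ = [2326961174/5881946135 80728208/452457395; 80728208/452457395 9724346/34804415]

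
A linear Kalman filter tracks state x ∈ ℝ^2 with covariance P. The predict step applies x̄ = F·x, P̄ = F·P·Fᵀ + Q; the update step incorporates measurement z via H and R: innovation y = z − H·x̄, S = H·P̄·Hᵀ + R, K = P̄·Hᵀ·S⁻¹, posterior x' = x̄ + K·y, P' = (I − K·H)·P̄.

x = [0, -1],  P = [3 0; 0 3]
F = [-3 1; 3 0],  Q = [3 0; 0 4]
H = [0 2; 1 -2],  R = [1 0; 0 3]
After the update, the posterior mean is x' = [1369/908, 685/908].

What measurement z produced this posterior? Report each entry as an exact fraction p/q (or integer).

x̄ = F·x = [-1, 0]
P̄ = F·P·Fᵀ + Q = [33 -27; -27 31]
S = H·P̄·Hᵀ + R = [125 -178; -178 268]
K = P̄·Hᵀ·S⁻¹ = [507/908 1263/1816; 387/908 -89/1816]
x' − x̄ = [2277/908, 685/908] = K·y
y = (KᵀK)⁻¹·Kᵀ·(x' − x̄) = [2, 2]
z = y + H·x̄ = [2, 2] + [0, -1] = [2, 1]

z = [2, 1]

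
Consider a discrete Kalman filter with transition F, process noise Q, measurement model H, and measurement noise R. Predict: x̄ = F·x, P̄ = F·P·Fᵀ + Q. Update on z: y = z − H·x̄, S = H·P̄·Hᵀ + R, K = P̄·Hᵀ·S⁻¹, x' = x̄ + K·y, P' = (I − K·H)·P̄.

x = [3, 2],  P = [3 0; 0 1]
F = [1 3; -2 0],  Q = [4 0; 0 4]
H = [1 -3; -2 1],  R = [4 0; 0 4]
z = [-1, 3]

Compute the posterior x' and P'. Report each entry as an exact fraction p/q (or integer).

x' = [-1442/1679, 169/1679]
P' = [2264/1679 1076/1679; 1076/1679 1164/1679]

x̄ = F·x = [9, -6]
P̄ = F·P·Fᵀ + Q = [16 -6; -6 16]
y = z − H·x̄ = [-28, 27]
S = H·P̄·Hᵀ + R = [200 -122; -122 108]
K = P̄·Hᵀ·S⁻¹ = [-241/1679 -863/1679; -604/1679 -247/1679]
x' = x̄ + K·y = [-1442/1679, 169/1679]
P' = (I − K·H)·P̄ = [2264/1679 1076/1679; 1076/1679 1164/1679]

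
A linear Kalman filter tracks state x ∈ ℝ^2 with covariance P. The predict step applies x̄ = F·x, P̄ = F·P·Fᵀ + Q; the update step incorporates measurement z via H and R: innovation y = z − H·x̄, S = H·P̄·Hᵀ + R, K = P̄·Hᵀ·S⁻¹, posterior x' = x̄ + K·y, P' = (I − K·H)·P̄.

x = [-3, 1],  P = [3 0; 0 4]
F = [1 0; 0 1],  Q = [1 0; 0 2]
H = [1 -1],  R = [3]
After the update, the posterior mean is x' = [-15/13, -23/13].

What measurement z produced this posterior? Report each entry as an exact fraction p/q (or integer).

x̄ = F·x = [-3, 1]
P̄ = F·P·Fᵀ + Q = [4 0; 0 6]
S = H·P̄·Hᵀ + R = [13]
K = P̄·Hᵀ·S⁻¹ = [4/13; -6/13]
x' − x̄ = [24/13, -36/13] = K·y
y = (KᵀK)⁻¹·Kᵀ·(x' − x̄) = [6]
z = y + H·x̄ = [6] + [-4] = [2]

z = [2]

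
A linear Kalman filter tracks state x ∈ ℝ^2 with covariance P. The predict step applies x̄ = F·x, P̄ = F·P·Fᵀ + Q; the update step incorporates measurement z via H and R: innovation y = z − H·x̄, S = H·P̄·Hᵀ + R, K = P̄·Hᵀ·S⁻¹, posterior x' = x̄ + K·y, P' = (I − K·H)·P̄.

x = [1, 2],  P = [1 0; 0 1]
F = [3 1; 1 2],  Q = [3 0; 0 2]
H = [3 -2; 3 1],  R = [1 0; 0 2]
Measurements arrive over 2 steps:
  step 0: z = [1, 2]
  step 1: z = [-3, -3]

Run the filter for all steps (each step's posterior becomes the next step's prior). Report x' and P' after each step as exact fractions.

step 0: x̄ = F·x = [5, 5]
step 0: P̄ = F·P·Fᵀ + Q = [13 5; 5 7]
step 0: y = z − H·x̄ = [-4, -18]
step 0: S = H·P̄·Hᵀ + R = [86 88; 88 156]
step 0: K = P̄·Hᵀ·S⁻¹ = [163/1418 154/709; -445/1418 451/1418]
step 0: x' = x̄ + K·y = [447/709, 376/709]
step 0: P' = (I − K·H)·P̄ = [155/1418 151/1418; 151/1418 449/1418]
step 1: x̄ = F·x = [1717/709, 1199/709]
step 1: P̄ = F·P·Fᵀ + Q = [3502/709 1210/709; 1210/709 5391/1418]
step 1: y = z − H·x̄ = [-4880/709, -8477/709]
step 1: S = H·P̄·Hᵀ + R = [28489/709 22497/709; 22497/709 85783/1418]
step 1: K = P̄·Hᵀ·S⁻¹ = [234826/2019241 428396/2019241; -614490/2019241 620097/2019241]
step 1: x' = x̄ + K·y = [-1848275/2019241, 230210/2019241]
step 1: P' = (I − K·H)·P̄ = [216490/2019241 207322/2019241; 207322/2019241 618228/2019241]

step 0: x' = [447/709, 376/709], P' = [155/1418 151/1418; 151/1418 449/1418]
step 1: x' = [-1848275/2019241, 230210/2019241], P' = [216490/2019241 207322/2019241; 207322/2019241 618228/2019241]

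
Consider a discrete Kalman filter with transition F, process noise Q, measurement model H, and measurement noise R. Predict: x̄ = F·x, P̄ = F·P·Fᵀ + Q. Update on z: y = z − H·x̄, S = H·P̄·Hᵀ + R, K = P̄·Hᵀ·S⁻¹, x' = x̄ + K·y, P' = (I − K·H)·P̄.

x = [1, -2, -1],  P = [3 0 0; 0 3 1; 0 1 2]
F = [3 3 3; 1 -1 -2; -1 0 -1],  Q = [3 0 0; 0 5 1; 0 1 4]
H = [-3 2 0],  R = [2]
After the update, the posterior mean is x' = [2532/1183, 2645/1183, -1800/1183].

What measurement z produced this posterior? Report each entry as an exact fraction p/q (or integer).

z = [-2]

x̄ = F·x = [-6, 5, 0]
P̄ = F·P·Fᵀ + Q = [93 -21 -18; -21 23 3; -18 3 9]
S = H·P̄·Hᵀ + R = [1183]
K = P̄·Hᵀ·S⁻¹ = [-321/1183; 109/1183; 60/1183]
x' − x̄ = [9630/1183, -3270/1183, -1800/1183] = K·y
y = (KᵀK)⁻¹·Kᵀ·(x' − x̄) = [-30]
z = y + H·x̄ = [-30] + [28] = [-2]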